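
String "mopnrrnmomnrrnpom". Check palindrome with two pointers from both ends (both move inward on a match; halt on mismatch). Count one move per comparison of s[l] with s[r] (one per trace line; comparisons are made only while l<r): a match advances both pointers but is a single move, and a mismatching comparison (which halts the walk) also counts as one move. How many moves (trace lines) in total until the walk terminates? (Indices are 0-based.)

8 moves

l=0 r=16: 'm'=='m', l++,r--
l=1 r=15: 'o'=='o', l++,r--
l=2 r=14: 'p'=='p', l++,r--
l=3 r=13: 'n'=='n', l++,r--
l=4 r=12: 'r'=='r', l++,r--
l=5 r=11: 'r'=='r', l++,r--
l=6 r=10: 'n'=='n', l++,r--
l=7 r=9: 'm'=='m', l++,r--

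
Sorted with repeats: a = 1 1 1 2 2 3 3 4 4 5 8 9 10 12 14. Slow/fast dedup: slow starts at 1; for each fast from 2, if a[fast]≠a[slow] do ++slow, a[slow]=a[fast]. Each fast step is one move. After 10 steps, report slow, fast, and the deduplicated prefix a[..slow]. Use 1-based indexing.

slow=1 fast=2: a[fast]=1=a[slow] dup, fast++
slow=1 fast=3: a[fast]=1=a[slow] dup, fast++
slow=1 fast=4: a[fast]=2≠a[slow]=1 write a[2]=2, slow++,fast++
slow=2 fast=5: a[fast]=2=a[slow] dup, fast++
slow=2 fast=6: a[fast]=3≠a[slow]=2 write a[3]=3, slow++,fast++
slow=3 fast=7: a[fast]=3=a[slow] dup, fast++
slow=3 fast=8: a[fast]=4≠a[slow]=3 write a[4]=4, slow++,fast++
slow=4 fast=9: a[fast]=4=a[slow] dup, fast++
slow=4 fast=10: a[fast]=5≠a[slow]=4 write a[5]=5, slow++,fast++
slow=5 fast=11: a[fast]=8≠a[slow]=5 write a[6]=8, slow++,fast++

slow=6, fast=12, prefix=[1, 2, 3, 4, 5, 8]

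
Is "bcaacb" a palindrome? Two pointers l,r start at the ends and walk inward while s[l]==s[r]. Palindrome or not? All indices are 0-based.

palindrome

[0,5] 'b'=='b' → l++,r--
[1,4] 'c'=='c' → l++,r--
[2,3] 'a'=='a' → l++,r--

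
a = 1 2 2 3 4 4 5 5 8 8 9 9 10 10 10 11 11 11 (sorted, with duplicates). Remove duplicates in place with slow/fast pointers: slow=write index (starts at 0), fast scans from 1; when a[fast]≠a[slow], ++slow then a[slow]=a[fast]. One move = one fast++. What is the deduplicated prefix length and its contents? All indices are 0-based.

slow=0 fast=1: a[fast]=2≠a[slow]=1 write a[1]=2, slow++,fast++
slow=1 fast=2: a[fast]=2=a[slow] dup, fast++
slow=1 fast=3: a[fast]=3≠a[slow]=2 write a[2]=3, slow++,fast++
slow=2 fast=4: a[fast]=4≠a[slow]=3 write a[3]=4, slow++,fast++
slow=3 fast=5: a[fast]=4=a[slow] dup, fast++
slow=3 fast=6: a[fast]=5≠a[slow]=4 write a[4]=5, slow++,fast++
slow=4 fast=7: a[fast]=5=a[slow] dup, fast++
slow=4 fast=8: a[fast]=8≠a[slow]=5 write a[5]=8, slow++,fast++
slow=5 fast=9: a[fast]=8=a[slow] dup, fast++
slow=5 fast=10: a[fast]=9≠a[slow]=8 write a[6]=9, slow++,fast++
slow=6 fast=11: a[fast]=9=a[slow] dup, fast++
slow=6 fast=12: a[fast]=10≠a[slow]=9 write a[7]=10, slow++,fast++
slow=7 fast=13: a[fast]=10=a[slow] dup, fast++
slow=7 fast=14: a[fast]=10=a[slow] dup, fast++
slow=7 fast=15: a[fast]=11≠a[slow]=10 write a[8]=11, slow++,fast++
slow=8 fast=16: a[fast]=11=a[slow] dup, fast++
slow=8 fast=17: a[fast]=11=a[slow] dup, fast++

length 9; prefix = [1, 2, 3, 4, 5, 8, 9, 10, 11]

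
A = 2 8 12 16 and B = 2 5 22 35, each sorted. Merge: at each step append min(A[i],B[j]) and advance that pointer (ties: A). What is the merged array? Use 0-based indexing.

[2, 2, 5, 8, 12, 16, 22, 35]

[i=0,j=0] A[i]=2<=B[j]=2 take 2 → i++
[i=1,j=0] A[i]=8>B[j]=2 take 2 → j++
[i=1,j=1] A[i]=8>B[j]=5 take 5 → j++
[i=1,j=2] A[i]=8<=B[j]=22 take 8 → i++
[i=2,j=2] A[i]=12<=B[j]=22 take 12 → i++
[i=3,j=2] A[i]=16<=B[j]=22 take 16 → i++
[i=4,j=2] A done, take B[j]=22 → j++
[i=4,j=3] A done, take B[j]=35 → j++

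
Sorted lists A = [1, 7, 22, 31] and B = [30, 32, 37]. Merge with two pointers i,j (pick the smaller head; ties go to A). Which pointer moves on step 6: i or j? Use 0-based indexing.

j

[i=0,j=0] A[i]=1<=B[j]=30 take 1 → i++
[i=1,j=0] A[i]=7<=B[j]=30 take 7 → i++
[i=2,j=0] A[i]=22<=B[j]=30 take 22 → i++
[i=3,j=0] A[i]=31>B[j]=30 take 30 → j++
[i=3,j=1] A[i]=31<=B[j]=32 take 31 → i++
[i=4,j=1] A done, take B[j]=32 → j++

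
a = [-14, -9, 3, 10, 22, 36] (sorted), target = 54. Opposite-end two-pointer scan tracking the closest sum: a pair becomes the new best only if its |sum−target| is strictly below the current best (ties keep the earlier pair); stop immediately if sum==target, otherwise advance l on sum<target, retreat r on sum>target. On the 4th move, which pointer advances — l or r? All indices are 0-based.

l

[0,5] -14+36=22 d=32 * → l++
[1,5] -9+36=27 d=27 * → l++
[2,5] 3+36=39 d=15 * → l++
[3,5] 10+36=46 d=8 * → l++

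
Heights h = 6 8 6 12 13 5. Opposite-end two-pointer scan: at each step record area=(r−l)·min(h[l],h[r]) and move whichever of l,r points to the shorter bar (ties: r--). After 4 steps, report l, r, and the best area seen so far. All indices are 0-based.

l=3, r=4, best area=25

l=0 r=5: min(6,5)*5=25 best=25 *, r--
l=0 r=4: min(6,13)*4=24 best=25, l++
l=1 r=4: min(8,13)*3=24 best=25, l++
l=2 r=4: min(6,13)*2=12 best=25, l++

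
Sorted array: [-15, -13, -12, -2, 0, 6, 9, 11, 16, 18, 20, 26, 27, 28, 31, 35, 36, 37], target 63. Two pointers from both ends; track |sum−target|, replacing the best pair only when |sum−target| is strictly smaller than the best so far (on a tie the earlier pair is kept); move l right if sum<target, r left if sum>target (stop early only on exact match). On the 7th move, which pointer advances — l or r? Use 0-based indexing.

l

l=0 r=17: -15+37=22 d=41 *, l++
l=1 r=17: -13+37=24 d=39 *, l++
l=2 r=17: -12+37=25 d=38 *, l++
l=3 r=17: -2+37=35 d=28 *, l++
l=4 r=17: 0+37=37 d=26 *, l++
l=5 r=17: 6+37=43 d=20 *, l++
l=6 r=17: 9+37=46 d=17 *, l++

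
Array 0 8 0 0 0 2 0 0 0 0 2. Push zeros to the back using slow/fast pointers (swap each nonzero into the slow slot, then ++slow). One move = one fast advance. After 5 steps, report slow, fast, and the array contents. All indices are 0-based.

slow=1, fast=5, a=[8, 0, 0, 0, 0, 2, 0, 0, 0, 0, 2]

(s=0,f=0) a[fast]=0 → fast++
(s=0,f=1) a[fast]=8≠0 swap→a[0]=8 → slow++,fast++
(s=1,f=2) a[fast]=0 → fast++
(s=1,f=3) a[fast]=0 → fast++
(s=1,f=4) a[fast]=0 → fast++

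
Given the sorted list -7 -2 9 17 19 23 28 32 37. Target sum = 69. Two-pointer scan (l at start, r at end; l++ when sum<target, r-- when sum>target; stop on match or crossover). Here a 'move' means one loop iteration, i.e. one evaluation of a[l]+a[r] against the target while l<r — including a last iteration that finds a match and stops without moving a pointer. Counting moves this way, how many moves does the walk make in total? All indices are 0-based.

8 moves

[0,8] -7+37=30 <69 → l++
[1,8] -2+37=35 <69 → l++
[2,8] 9+37=46 <69 → l++
[3,8] 17+37=54 <69 → l++
[4,8] 19+37=56 <69 → l++
[5,8] 23+37=60 <69 → l++
[6,8] 28+37=65 <69 → l++
[7,8] 32+37=69 → found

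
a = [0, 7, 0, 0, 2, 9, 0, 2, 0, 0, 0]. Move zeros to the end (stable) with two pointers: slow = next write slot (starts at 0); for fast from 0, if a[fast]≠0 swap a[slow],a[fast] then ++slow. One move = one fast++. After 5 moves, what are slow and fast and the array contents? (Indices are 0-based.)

slow=2, fast=5, a=[7, 2, 0, 0, 0, 9, 0, 2, 0, 0, 0]

(s=0,f=0) a[fast]=0 → fast++
(s=0,f=1) a[fast]=7≠0 swap→a[0]=7 → slow++,fast++
(s=1,f=2) a[fast]=0 → fast++
(s=1,f=3) a[fast]=0 → fast++
(s=1,f=4) a[fast]=2≠0 swap→a[1]=2 → slow++,fast++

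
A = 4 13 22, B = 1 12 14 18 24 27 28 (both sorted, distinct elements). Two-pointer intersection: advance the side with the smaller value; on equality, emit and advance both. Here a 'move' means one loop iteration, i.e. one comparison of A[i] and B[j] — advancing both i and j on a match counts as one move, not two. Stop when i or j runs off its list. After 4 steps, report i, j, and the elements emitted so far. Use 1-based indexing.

i=3, j=3, emitted=[]

i=1 j=1: 4>1, j++
i=1 j=2: 4<12, i++
i=2 j=2: 13>12, j++
i=2 j=3: 13<14, i++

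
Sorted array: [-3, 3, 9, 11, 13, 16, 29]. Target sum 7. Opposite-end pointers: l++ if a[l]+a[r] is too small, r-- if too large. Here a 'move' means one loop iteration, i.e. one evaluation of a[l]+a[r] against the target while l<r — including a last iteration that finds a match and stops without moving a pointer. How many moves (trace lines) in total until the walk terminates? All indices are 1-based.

[1,7] -3+29=26 >7 → r--
[1,6] -3+16=13 >7 → r--
[1,5] -3+13=10 >7 → r--
[1,4] -3+11=8 >7 → r--
[1,3] -3+9=6 <7 → l++
[2,3] 3+9=12 >7 → r--

6 moves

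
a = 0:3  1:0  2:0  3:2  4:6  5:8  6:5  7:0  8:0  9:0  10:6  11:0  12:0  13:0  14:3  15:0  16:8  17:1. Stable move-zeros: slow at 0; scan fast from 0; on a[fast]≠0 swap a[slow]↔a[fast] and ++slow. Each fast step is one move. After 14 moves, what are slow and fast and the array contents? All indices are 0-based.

(s=0,f=0) a[fast]=3≠0 swap→a[0]=3 → slow++,fast++
(s=1,f=1) a[fast]=0 → fast++
(s=1,f=2) a[fast]=0 → fast++
(s=1,f=3) a[fast]=2≠0 swap→a[1]=2 → slow++,fast++
(s=2,f=4) a[fast]=6≠0 swap→a[2]=6 → slow++,fast++
(s=3,f=5) a[fast]=8≠0 swap→a[3]=8 → slow++,fast++
(s=4,f=6) a[fast]=5≠0 swap→a[4]=5 → slow++,fast++
(s=5,f=7) a[fast]=0 → fast++
(s=5,f=8) a[fast]=0 → fast++
(s=5,f=9) a[fast]=0 → fast++
(s=5,f=10) a[fast]=6≠0 swap→a[5]=6 → slow++,fast++
(s=6,f=11) a[fast]=0 → fast++
(s=6,f=12) a[fast]=0 → fast++
(s=6,f=13) a[fast]=0 → fast++

slow=6, fast=14, a=[3, 2, 6, 8, 5, 6, 0, 0, 0, 0, 0, 0, 0, 0, 3, 0, 8, 1]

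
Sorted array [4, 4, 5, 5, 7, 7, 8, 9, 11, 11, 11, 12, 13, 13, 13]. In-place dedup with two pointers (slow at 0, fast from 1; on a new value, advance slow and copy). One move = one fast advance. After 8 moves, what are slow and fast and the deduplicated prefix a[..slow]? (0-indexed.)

slow=5, fast=9, prefix=[4, 5, 7, 8, 9, 11]

(s=0,f=1) a[fast]=4=a[slow] dup → fast++
(s=0,f=2) a[fast]=5≠a[slow]=4 write a[1]=5 → slow++,fast++
(s=1,f=3) a[fast]=5=a[slow] dup → fast++
(s=1,f=4) a[fast]=7≠a[slow]=5 write a[2]=7 → slow++,fast++
(s=2,f=5) a[fast]=7=a[slow] dup → fast++
(s=2,f=6) a[fast]=8≠a[slow]=7 write a[3]=8 → slow++,fast++
(s=3,f=7) a[fast]=9≠a[slow]=8 write a[4]=9 → slow++,fast++
(s=4,f=8) a[fast]=11≠a[slow]=9 write a[5]=11 → slow++,fast++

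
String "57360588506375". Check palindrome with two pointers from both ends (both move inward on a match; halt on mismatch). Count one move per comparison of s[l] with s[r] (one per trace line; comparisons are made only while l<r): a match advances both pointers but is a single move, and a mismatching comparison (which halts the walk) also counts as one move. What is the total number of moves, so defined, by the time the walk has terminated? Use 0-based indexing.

l=0 r=13: '5'=='5', l++,r--
l=1 r=12: '7'=='7', l++,r--
l=2 r=11: '3'=='3', l++,r--
l=3 r=10: '6'=='6', l++,r--
l=4 r=9: '0'=='0', l++,r--
l=5 r=8: '5'=='5', l++,r--
l=6 r=7: '8'=='8', l++,r--

7 moves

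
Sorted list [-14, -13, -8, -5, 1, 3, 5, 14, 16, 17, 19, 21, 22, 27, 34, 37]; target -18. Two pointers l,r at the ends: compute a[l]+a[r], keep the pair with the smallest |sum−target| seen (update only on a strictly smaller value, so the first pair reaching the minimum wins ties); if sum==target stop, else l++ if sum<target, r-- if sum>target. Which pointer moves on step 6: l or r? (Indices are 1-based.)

r

l=1 r=16: -14+37=23 d=41 *, r--
l=1 r=15: -14+34=20 d=38 *, r--
l=1 r=14: -14+27=13 d=31 *, r--
l=1 r=13: -14+22=8 d=26 *, r--
l=1 r=12: -14+21=7 d=25 *, r--
l=1 r=11: -14+19=5 d=23 *, r--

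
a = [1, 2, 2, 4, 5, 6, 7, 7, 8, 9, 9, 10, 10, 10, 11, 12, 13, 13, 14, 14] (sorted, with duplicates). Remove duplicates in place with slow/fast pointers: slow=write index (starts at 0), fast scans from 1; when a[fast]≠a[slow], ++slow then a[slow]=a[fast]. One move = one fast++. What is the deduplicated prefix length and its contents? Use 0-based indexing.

(s=0,f=1) a[fast]=2≠a[slow]=1 write a[1]=2 → slow++,fast++
(s=1,f=2) a[fast]=2=a[slow] dup → fast++
(s=1,f=3) a[fast]=4≠a[slow]=2 write a[2]=4 → slow++,fast++
(s=2,f=4) a[fast]=5≠a[slow]=4 write a[3]=5 → slow++,fast++
(s=3,f=5) a[fast]=6≠a[slow]=5 write a[4]=6 → slow++,fast++
(s=4,f=6) a[fast]=7≠a[slow]=6 write a[5]=7 → slow++,fast++
(s=5,f=7) a[fast]=7=a[slow] dup → fast++
(s=5,f=8) a[fast]=8≠a[slow]=7 write a[6]=8 → slow++,fast++
(s=6,f=9) a[fast]=9≠a[slow]=8 write a[7]=9 → slow++,fast++
(s=7,f=10) a[fast]=9=a[slow] dup → fast++
(s=7,f=11) a[fast]=10≠a[slow]=9 write a[8]=10 → slow++,fast++
(s=8,f=12) a[fast]=10=a[slow] dup → fast++
(s=8,f=13) a[fast]=10=a[slow] dup → fast++
(s=8,f=14) a[fast]=11≠a[slow]=10 write a[9]=11 → slow++,fast++
(s=9,f=15) a[fast]=12≠a[slow]=11 write a[10]=12 → slow++,fast++
(s=10,f=16) a[fast]=13≠a[slow]=12 write a[11]=13 → slow++,fast++
(s=11,f=17) a[fast]=13=a[slow] dup → fast++
(s=11,f=18) a[fast]=14≠a[slow]=13 write a[12]=14 → slow++,fast++
(s=12,f=19) a[fast]=14=a[slow] dup → fast++

length 13; prefix = [1, 2, 4, 5, 6, 7, 8, 9, 10, 11, 12, 13, 14]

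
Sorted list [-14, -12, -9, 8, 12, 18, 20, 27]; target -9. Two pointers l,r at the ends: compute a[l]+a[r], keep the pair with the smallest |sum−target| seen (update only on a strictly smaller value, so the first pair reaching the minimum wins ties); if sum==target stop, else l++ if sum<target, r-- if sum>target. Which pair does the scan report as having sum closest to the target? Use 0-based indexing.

pair (-14, 8) with sum -6 (|Δ|=3)

[0,7] -14+27=13 d=22 * → r--
[0,6] -14+20=6 d=15 * → r--
[0,5] -14+18=4 d=13 * → r--
[0,4] -14+12=-2 d=7 * → r--
[0,3] -14+8=-6 d=3 * → r--
[0,2] -14+-9=-23 d=14 → l++
[1,2] -12+-9=-21 d=12 → l++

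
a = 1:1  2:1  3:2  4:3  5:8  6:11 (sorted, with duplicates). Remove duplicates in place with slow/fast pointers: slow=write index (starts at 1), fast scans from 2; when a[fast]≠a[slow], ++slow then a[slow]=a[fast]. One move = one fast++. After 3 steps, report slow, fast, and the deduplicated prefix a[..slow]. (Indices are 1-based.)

slow=3, fast=5, prefix=[1, 2, 3]

slow=1 fast=2: a[fast]=1=a[slow] dup, fast++
slow=1 fast=3: a[fast]=2≠a[slow]=1 write a[2]=2, slow++,fast++
slow=2 fast=4: a[fast]=3≠a[slow]=2 write a[3]=3, slow++,fast++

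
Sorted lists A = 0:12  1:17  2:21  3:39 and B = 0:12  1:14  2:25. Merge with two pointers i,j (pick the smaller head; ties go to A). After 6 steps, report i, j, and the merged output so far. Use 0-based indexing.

i=3, j=3, merged so far=[12, 12, 14, 17, 21, 25]

i=0 j=0: A[i]=12<=B[j]=12 take 12, i++
i=1 j=0: A[i]=17>B[j]=12 take 12, j++
i=1 j=1: A[i]=17>B[j]=14 take 14, j++
i=1 j=2: A[i]=17<=B[j]=25 take 17, i++
i=2 j=2: A[i]=21<=B[j]=25 take 21, i++
i=3 j=2: A[i]=39>B[j]=25 take 25, j++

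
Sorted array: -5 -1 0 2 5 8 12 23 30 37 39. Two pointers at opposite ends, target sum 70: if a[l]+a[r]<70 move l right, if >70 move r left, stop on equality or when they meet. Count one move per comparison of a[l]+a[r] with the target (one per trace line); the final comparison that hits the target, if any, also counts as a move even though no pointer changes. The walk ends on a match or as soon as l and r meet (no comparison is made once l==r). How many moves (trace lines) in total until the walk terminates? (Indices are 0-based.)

10 moves

l=0 r=10: -5+39=34 <70, l++
l=1 r=10: -1+39=38 <70, l++
l=2 r=10: 0+39=39 <70, l++
l=3 r=10: 2+39=41 <70, l++
l=4 r=10: 5+39=44 <70, l++
l=5 r=10: 8+39=47 <70, l++
l=6 r=10: 12+39=51 <70, l++
l=7 r=10: 23+39=62 <70, l++
l=8 r=10: 30+39=69 <70, l++
l=9 r=10: 37+39=76 >70, r--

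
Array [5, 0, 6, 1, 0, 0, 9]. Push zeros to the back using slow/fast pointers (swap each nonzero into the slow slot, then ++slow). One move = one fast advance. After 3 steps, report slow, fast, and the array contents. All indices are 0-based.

slow=0 fast=0: a[fast]=5≠0 swap→a[0]=5, slow++,fast++
slow=1 fast=1: a[fast]=0, fast++
slow=1 fast=2: a[fast]=6≠0 swap→a[1]=6, slow++,fast++

slow=2, fast=3, a=[5, 6, 0, 1, 0, 0, 9]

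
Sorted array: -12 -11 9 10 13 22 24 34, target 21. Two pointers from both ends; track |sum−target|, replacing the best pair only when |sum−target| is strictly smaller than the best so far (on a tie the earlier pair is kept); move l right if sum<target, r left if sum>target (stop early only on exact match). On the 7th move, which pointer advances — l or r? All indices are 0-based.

[0,7] -12+34=22 d=1 * → r--
[0,6] -12+24=12 d=9 → l++
[1,6] -11+24=13 d=8 → l++
[2,6] 9+24=33 d=12 → r--
[2,5] 9+22=31 d=10 → r--
[2,4] 9+13=22 d=1 → r--
[2,3] 9+10=19 d=2 → l++

l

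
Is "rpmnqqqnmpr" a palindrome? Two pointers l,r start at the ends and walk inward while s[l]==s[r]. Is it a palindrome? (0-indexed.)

l=0 r=10: 'r'=='r', l++,r--
l=1 r=9: 'p'=='p', l++,r--
l=2 r=8: 'm'=='m', l++,r--
l=3 r=7: 'n'=='n', l++,r--
l=4 r=6: 'q'=='q', l++,r--

palindrome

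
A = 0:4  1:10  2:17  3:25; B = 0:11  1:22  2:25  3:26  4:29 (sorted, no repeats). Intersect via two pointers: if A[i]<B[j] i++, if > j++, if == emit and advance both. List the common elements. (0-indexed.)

i=0 j=0: 4<11, i++
i=1 j=0: 10<11, i++
i=2 j=0: 17>11, j++
i=2 j=1: 17<22, i++
i=3 j=1: 25>22, j++
i=3 j=2: 25==25 emit, i++,j++

intersection = [25]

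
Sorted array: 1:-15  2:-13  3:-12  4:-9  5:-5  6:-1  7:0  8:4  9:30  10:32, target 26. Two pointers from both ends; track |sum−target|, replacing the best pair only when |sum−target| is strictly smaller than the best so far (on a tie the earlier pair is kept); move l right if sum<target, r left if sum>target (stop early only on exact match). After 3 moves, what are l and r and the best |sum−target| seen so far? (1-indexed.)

l=4, r=10, best |Δ|=6

[1,10] -15+32=17 d=9 * → l++
[2,10] -13+32=19 d=7 * → l++
[3,10] -12+32=20 d=6 * → l++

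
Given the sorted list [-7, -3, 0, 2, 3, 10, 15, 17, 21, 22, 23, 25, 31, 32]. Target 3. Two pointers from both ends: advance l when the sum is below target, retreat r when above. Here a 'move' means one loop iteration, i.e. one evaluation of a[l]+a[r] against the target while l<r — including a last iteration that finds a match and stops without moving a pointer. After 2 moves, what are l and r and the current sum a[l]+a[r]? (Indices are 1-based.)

[1,14] -7+32=25 >3 → r--
[1,13] -7+31=24 >3 → r--

l=1, r=12, sum=18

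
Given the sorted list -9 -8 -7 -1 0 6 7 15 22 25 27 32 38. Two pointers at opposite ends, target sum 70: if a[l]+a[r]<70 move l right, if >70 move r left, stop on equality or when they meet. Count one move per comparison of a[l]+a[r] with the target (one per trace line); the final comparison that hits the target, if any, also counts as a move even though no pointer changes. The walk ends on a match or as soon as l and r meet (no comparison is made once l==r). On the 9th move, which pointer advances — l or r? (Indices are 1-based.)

l

[1,13] -9+38=29 <70 → l++
[2,13] -8+38=30 <70 → l++
[3,13] -7+38=31 <70 → l++
[4,13] -1+38=37 <70 → l++
[5,13] 0+38=38 <70 → l++
[6,13] 6+38=44 <70 → l++
[7,13] 7+38=45 <70 → l++
[8,13] 15+38=53 <70 → l++
[9,13] 22+38=60 <70 → l++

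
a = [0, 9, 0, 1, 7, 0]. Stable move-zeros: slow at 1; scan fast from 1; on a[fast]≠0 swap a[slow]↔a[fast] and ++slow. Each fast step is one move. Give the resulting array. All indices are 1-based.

[9, 1, 7, 0, 0, 0]

(s=1,f=1) a[fast]=0 → fast++
(s=1,f=2) a[fast]=9≠0 swap→a[1]=9 → slow++,fast++
(s=2,f=3) a[fast]=0 → fast++
(s=2,f=4) a[fast]=1≠0 swap→a[2]=1 → slow++,fast++
(s=3,f=5) a[fast]=7≠0 swap→a[3]=7 → slow++,fast++
(s=4,f=6) a[fast]=0 → fast++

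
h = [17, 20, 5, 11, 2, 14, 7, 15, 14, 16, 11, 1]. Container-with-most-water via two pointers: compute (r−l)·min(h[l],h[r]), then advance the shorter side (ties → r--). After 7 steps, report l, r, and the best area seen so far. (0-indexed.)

l=0 r=11: min(17,1)*11=11 best=11 *, r--
l=0 r=10: min(17,11)*10=110 best=110 *, r--
l=0 r=9: min(17,16)*9=144 best=144 *, r--
l=0 r=8: min(17,14)*8=112 best=144, r--
l=0 r=7: min(17,15)*7=105 best=144, r--
l=0 r=6: min(17,7)*6=42 best=144, r--
l=0 r=5: min(17,14)*5=70 best=144, r--

l=0, r=4, best area=144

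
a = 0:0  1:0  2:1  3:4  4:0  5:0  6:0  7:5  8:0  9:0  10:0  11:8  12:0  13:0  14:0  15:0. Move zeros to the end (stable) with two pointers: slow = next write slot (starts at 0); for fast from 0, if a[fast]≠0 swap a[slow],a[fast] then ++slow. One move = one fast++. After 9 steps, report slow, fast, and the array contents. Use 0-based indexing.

slow=3, fast=9, a=[1, 4, 5, 0, 0, 0, 0, 0, 0, 0, 0, 8, 0, 0, 0, 0]

(s=0,f=0) a[fast]=0 → fast++
(s=0,f=1) a[fast]=0 → fast++
(s=0,f=2) a[fast]=1≠0 swap→a[0]=1 → slow++,fast++
(s=1,f=3) a[fast]=4≠0 swap→a[1]=4 → slow++,fast++
(s=2,f=4) a[fast]=0 → fast++
(s=2,f=5) a[fast]=0 → fast++
(s=2,f=6) a[fast]=0 → fast++
(s=2,f=7) a[fast]=5≠0 swap→a[2]=5 → slow++,fast++
(s=3,f=8) a[fast]=0 → fast++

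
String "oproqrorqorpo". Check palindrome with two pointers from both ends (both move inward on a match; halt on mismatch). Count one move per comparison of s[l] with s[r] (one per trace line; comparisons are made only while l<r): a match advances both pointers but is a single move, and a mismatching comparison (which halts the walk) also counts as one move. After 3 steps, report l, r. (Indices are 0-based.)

[0,12] 'o'=='o' → l++,r--
[1,11] 'p'=='p' → l++,r--
[2,10] 'r'=='r' → l++,r--

l=3, r=9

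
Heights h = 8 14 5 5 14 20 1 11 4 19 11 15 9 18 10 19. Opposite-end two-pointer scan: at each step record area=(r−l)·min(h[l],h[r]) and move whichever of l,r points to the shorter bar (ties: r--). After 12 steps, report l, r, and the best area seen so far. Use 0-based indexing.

[0,15] min(8,19)*15=120 best=120 * → l++
[1,15] min(14,19)*14=196 best=196 * → l++
[2,15] min(5,19)*13=65 best=196 → l++
[3,15] min(5,19)*12=60 best=196 → l++
[4,15] min(14,19)*11=154 best=196 → l++
[5,15] min(20,19)*10=190 best=196 → r--
[5,14] min(20,10)*9=90 best=196 → r--
[5,13] min(20,18)*8=144 best=196 → r--
[5,12] min(20,9)*7=63 best=196 → r--
[5,11] min(20,15)*6=90 best=196 → r--
[5,10] min(20,11)*5=55 best=196 → r--
[5,9] min(20,19)*4=76 best=196 → r--

l=5, r=8, best area=196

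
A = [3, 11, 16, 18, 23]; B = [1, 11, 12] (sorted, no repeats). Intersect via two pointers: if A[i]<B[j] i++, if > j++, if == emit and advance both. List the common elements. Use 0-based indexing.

[i=0,j=0] 3>1 → j++
[i=0,j=1] 3<11 → i++
[i=1,j=1] 11==11 emit → i++,j++
[i=2,j=2] 16>12 → j++

intersection = [11]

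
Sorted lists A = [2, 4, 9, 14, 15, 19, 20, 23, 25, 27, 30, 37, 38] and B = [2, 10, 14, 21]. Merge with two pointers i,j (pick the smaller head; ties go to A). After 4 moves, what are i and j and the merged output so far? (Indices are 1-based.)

i=4, j=2, merged so far=[2, 2, 4, 9]

[i=1,j=1] A[i]=2<=B[j]=2 take 2 → i++
[i=2,j=1] A[i]=4>B[j]=2 take 2 → j++
[i=2,j=2] A[i]=4<=B[j]=10 take 4 → i++
[i=3,j=2] A[i]=9<=B[j]=10 take 9 → i++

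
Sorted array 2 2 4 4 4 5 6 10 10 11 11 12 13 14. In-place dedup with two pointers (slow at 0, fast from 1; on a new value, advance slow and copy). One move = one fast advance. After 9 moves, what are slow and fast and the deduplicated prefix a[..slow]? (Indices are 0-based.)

slow=5, fast=10, prefix=[2, 4, 5, 6, 10, 11]

(s=0,f=1) a[fast]=2=a[slow] dup → fast++
(s=0,f=2) a[fast]=4≠a[slow]=2 write a[1]=4 → slow++,fast++
(s=1,f=3) a[fast]=4=a[slow] dup → fast++
(s=1,f=4) a[fast]=4=a[slow] dup → fast++
(s=1,f=5) a[fast]=5≠a[slow]=4 write a[2]=5 → slow++,fast++
(s=2,f=6) a[fast]=6≠a[slow]=5 write a[3]=6 → slow++,fast++
(s=3,f=7) a[fast]=10≠a[slow]=6 write a[4]=10 → slow++,fast++
(s=4,f=8) a[fast]=10=a[slow] dup → fast++
(s=4,f=9) a[fast]=11≠a[slow]=10 write a[5]=11 → slow++,fast++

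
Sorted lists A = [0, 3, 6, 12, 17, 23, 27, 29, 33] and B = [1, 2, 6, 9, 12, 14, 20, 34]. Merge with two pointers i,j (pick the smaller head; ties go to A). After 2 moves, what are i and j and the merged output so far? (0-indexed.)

i=0 j=0: A[i]=0<=B[j]=1 take 0, i++
i=1 j=0: A[i]=3>B[j]=1 take 1, j++

i=1, j=1, merged so far=[0, 1]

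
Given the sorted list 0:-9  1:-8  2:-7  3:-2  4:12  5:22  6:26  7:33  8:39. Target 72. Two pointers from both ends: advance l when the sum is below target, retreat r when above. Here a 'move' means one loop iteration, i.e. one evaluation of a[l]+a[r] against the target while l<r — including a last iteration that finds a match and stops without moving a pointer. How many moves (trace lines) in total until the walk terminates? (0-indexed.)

l=0 r=8: -9+39=30 <72, l++
l=1 r=8: -8+39=31 <72, l++
l=2 r=8: -7+39=32 <72, l++
l=3 r=8: -2+39=37 <72, l++
l=4 r=8: 12+39=51 <72, l++
l=5 r=8: 22+39=61 <72, l++
l=6 r=8: 26+39=65 <72, l++
l=7 r=8: 33+39=72, found

8 moves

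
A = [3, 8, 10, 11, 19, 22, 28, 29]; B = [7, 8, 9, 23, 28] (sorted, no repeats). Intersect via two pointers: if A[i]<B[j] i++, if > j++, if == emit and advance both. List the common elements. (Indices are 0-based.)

intersection = [8, 28]

i=0 j=0: 3<7, i++
i=1 j=0: 8>7, j++
i=1 j=1: 8==8 emit, i++,j++
i=2 j=2: 10>9, j++
i=2 j=3: 10<23, i++
i=3 j=3: 11<23, i++
i=4 j=3: 19<23, i++
i=5 j=3: 22<23, i++
i=6 j=3: 28>23, j++
i=6 j=4: 28==28 emit, i++,j++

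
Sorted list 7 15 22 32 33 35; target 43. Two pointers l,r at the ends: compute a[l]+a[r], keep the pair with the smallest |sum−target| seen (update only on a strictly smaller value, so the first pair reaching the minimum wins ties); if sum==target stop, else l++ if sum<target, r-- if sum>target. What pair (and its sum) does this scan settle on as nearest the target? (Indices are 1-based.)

pair (7, 35) with sum 42 (|Δ|=1)

[1,6] 7+35=42 d=1 * → l++
[2,6] 15+35=50 d=7 → r--
[2,5] 15+33=48 d=5 → r--
[2,4] 15+32=47 d=4 → r--
[2,3] 15+22=37 d=6 → l++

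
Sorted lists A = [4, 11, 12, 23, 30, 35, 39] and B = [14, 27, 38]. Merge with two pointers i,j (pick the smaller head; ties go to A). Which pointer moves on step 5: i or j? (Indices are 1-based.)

i

[i=1,j=1] A[i]=4<=B[j]=14 take 4 → i++
[i=2,j=1] A[i]=11<=B[j]=14 take 11 → i++
[i=3,j=1] A[i]=12<=B[j]=14 take 12 → i++
[i=4,j=1] A[i]=23>B[j]=14 take 14 → j++
[i=4,j=2] A[i]=23<=B[j]=27 take 23 → i++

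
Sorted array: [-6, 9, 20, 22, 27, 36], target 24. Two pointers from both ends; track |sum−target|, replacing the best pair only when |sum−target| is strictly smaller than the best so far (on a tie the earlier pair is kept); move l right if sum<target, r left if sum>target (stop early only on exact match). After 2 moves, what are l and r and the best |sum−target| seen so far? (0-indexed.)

l=1, r=4, best |Δ|=3

l=0 r=5: -6+36=30 d=6 *, r--
l=0 r=4: -6+27=21 d=3 *, l++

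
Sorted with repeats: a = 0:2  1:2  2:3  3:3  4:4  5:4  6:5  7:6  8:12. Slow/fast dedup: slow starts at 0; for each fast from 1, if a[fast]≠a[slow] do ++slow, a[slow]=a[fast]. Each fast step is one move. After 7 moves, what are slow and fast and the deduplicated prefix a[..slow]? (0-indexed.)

slow=4, fast=8, prefix=[2, 3, 4, 5, 6]

slow=0 fast=1: a[fast]=2=a[slow] dup, fast++
slow=0 fast=2: a[fast]=3≠a[slow]=2 write a[1]=3, slow++,fast++
slow=1 fast=3: a[fast]=3=a[slow] dup, fast++
slow=1 fast=4: a[fast]=4≠a[slow]=3 write a[2]=4, slow++,fast++
slow=2 fast=5: a[fast]=4=a[slow] dup, fast++
slow=2 fast=6: a[fast]=5≠a[slow]=4 write a[3]=5, slow++,fast++
slow=3 fast=7: a[fast]=6≠a[slow]=5 write a[4]=6, slow++,fast++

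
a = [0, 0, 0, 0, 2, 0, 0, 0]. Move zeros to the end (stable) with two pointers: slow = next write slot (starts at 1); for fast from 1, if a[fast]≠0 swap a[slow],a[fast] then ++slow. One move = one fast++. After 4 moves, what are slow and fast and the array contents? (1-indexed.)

slow=1, fast=5, a=[0, 0, 0, 0, 2, 0, 0, 0]

slow=1 fast=1: a[fast]=0, fast++
slow=1 fast=2: a[fast]=0, fast++
slow=1 fast=3: a[fast]=0, fast++
slow=1 fast=4: a[fast]=0, fast++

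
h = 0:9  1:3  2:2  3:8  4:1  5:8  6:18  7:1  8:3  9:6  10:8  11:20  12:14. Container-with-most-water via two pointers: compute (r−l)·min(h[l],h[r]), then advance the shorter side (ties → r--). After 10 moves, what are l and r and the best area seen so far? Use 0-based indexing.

l=9, r=11, best area=108

l=0 r=12: min(9,14)*12=108 best=108 *, l++
l=1 r=12: min(3,14)*11=33 best=108, l++
l=2 r=12: min(2,14)*10=20 best=108, l++
l=3 r=12: min(8,14)*9=72 best=108, l++
l=4 r=12: min(1,14)*8=8 best=108, l++
l=5 r=12: min(8,14)*7=56 best=108, l++
l=6 r=12: min(18,14)*6=84 best=108, r--
l=6 r=11: min(18,20)*5=90 best=108, l++
l=7 r=11: min(1,20)*4=4 best=108, l++
l=8 r=11: min(3,20)*3=9 best=108, l++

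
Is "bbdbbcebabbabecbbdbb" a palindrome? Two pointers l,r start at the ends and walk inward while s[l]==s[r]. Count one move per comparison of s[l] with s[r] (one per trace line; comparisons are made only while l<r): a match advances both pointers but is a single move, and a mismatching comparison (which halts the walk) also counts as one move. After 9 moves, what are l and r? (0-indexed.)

l=9, r=10

[0,19] 'b'=='b' → l++,r--
[1,18] 'b'=='b' → l++,r--
[2,17] 'd'=='d' → l++,r--
[3,16] 'b'=='b' → l++,r--
[4,15] 'b'=='b' → l++,r--
[5,14] 'c'=='c' → l++,r--
[6,13] 'e'=='e' → l++,r--
[7,12] 'b'=='b' → l++,r--
[8,11] 'a'=='a' → l++,r--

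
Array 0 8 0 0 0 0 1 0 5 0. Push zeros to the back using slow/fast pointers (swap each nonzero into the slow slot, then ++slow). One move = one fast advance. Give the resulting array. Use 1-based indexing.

slow=1 fast=1: a[fast]=0, fast++
slow=1 fast=2: a[fast]=8≠0 swap→a[1]=8, slow++,fast++
slow=2 fast=3: a[fast]=0, fast++
slow=2 fast=4: a[fast]=0, fast++
slow=2 fast=5: a[fast]=0, fast++
slow=2 fast=6: a[fast]=0, fast++
slow=2 fast=7: a[fast]=1≠0 swap→a[2]=1, slow++,fast++
slow=3 fast=8: a[fast]=0, fast++
slow=3 fast=9: a[fast]=5≠0 swap→a[3]=5, slow++,fast++
slow=4 fast=10: a[fast]=0, fast++

[8, 1, 5, 0, 0, 0, 0, 0, 0, 0]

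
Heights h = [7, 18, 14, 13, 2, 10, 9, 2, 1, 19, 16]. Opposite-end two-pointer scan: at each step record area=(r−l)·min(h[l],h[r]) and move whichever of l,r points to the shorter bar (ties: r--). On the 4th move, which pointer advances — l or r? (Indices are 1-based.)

l=1 r=11: min(7,16)*10=70 best=70 *, l++
l=2 r=11: min(18,16)*9=144 best=144 *, r--
l=2 r=10: min(18,19)*8=144 best=144, l++
l=3 r=10: min(14,19)*7=98 best=144, l++

l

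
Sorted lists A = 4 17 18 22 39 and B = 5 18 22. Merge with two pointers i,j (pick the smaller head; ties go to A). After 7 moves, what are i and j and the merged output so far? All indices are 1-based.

i=1 j=1: A[i]=4<=B[j]=5 take 4, i++
i=2 j=1: A[i]=17>B[j]=5 take 5, j++
i=2 j=2: A[i]=17<=B[j]=18 take 17, i++
i=3 j=2: A[i]=18<=B[j]=18 take 18, i++
i=4 j=2: A[i]=22>B[j]=18 take 18, j++
i=4 j=3: A[i]=22<=B[j]=22 take 22, i++
i=5 j=3: A[i]=39>B[j]=22 take 22, j++

i=5, j=4, merged so far=[4, 5, 17, 18, 18, 22, 22]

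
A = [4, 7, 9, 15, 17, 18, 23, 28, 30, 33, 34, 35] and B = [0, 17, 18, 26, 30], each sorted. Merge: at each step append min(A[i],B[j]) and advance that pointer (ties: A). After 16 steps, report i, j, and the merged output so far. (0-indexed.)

i=11, j=5, merged so far=[0, 4, 7, 9, 15, 17, 17, 18, 18, 23, 26, 28, 30, 30, 33, 34]

[i=0,j=0] A[i]=4>B[j]=0 take 0 → j++
[i=0,j=1] A[i]=4<=B[j]=17 take 4 → i++
[i=1,j=1] A[i]=7<=B[j]=17 take 7 → i++
[i=2,j=1] A[i]=9<=B[j]=17 take 9 → i++
[i=3,j=1] A[i]=15<=B[j]=17 take 15 → i++
[i=4,j=1] A[i]=17<=B[j]=17 take 17 → i++
[i=5,j=1] A[i]=18>B[j]=17 take 17 → j++
[i=5,j=2] A[i]=18<=B[j]=18 take 18 → i++
[i=6,j=2] A[i]=23>B[j]=18 take 18 → j++
[i=6,j=3] A[i]=23<=B[j]=26 take 23 → i++
[i=7,j=3] A[i]=28>B[j]=26 take 26 → j++
[i=7,j=4] A[i]=28<=B[j]=30 take 28 → i++
[i=8,j=4] A[i]=30<=B[j]=30 take 30 → i++
[i=9,j=4] A[i]=33>B[j]=30 take 30 → j++
[i=9,j=5] B done, take A[i]=33 → i++
[i=10,j=5] B done, take A[i]=34 → i++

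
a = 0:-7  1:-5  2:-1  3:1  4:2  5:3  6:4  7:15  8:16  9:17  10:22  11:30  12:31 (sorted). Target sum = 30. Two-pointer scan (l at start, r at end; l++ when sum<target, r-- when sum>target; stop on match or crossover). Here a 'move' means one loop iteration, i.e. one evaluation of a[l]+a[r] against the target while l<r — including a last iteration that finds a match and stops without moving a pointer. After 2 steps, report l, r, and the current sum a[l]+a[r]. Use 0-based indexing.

l=2, r=12, sum=30

[0,12] -7+31=24 <30 → l++
[1,12] -5+31=26 <30 → l++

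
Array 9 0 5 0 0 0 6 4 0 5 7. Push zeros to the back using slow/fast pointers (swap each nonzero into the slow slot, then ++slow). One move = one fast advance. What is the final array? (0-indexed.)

[9, 5, 6, 4, 5, 7, 0, 0, 0, 0, 0]

(s=0,f=0) a[fast]=9≠0 swap→a[0]=9 → slow++,fast++
(s=1,f=1) a[fast]=0 → fast++
(s=1,f=2) a[fast]=5≠0 swap→a[1]=5 → slow++,fast++
(s=2,f=3) a[fast]=0 → fast++
(s=2,f=4) a[fast]=0 → fast++
(s=2,f=5) a[fast]=0 → fast++
(s=2,f=6) a[fast]=6≠0 swap→a[2]=6 → slow++,fast++
(s=3,f=7) a[fast]=4≠0 swap→a[3]=4 → slow++,fast++
(s=4,f=8) a[fast]=0 → fast++
(s=4,f=9) a[fast]=5≠0 swap→a[4]=5 → slow++,fast++
(s=5,f=10) a[fast]=7≠0 swap→a[5]=7 → slow++,fast++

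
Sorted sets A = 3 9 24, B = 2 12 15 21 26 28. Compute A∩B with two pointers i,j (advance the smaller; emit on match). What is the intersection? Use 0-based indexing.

intersection = []

[i=0,j=0] 3>2 → j++
[i=0,j=1] 3<12 → i++
[i=1,j=1] 9<12 → i++
[i=2,j=1] 24>12 → j++
[i=2,j=2] 24>15 → j++
[i=2,j=3] 24>21 → j++
[i=2,j=4] 24<26 → i++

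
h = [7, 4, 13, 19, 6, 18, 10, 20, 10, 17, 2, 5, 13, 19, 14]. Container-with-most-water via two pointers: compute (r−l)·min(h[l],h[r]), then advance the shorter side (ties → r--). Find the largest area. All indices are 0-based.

max area = 190

[0,14] min(7,14)*14=98 best=98 * → l++
[1,14] min(4,14)*13=52 best=98 → l++
[2,14] min(13,14)*12=156 best=156 * → l++
[3,14] min(19,14)*11=154 best=156 → r--
[3,13] min(19,19)*10=190 best=190 * → r--
[3,12] min(19,13)*9=117 best=190 → r--
[3,11] min(19,5)*8=40 best=190 → r--
[3,10] min(19,2)*7=14 best=190 → r--
[3,9] min(19,17)*6=102 best=190 → r--
[3,8] min(19,10)*5=50 best=190 → r--
[3,7] min(19,20)*4=76 best=190 → l++
[4,7] min(6,20)*3=18 best=190 → l++
[5,7] min(18,20)*2=36 best=190 → l++
[6,7] min(10,20)*1=10 best=190 → l++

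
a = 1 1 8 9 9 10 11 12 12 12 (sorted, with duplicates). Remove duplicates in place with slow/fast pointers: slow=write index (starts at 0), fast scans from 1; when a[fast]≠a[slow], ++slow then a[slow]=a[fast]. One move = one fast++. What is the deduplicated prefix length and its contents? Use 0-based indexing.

slow=0 fast=1: a[fast]=1=a[slow] dup, fast++
slow=0 fast=2: a[fast]=8≠a[slow]=1 write a[1]=8, slow++,fast++
slow=1 fast=3: a[fast]=9≠a[slow]=8 write a[2]=9, slow++,fast++
slow=2 fast=4: a[fast]=9=a[slow] dup, fast++
slow=2 fast=5: a[fast]=10≠a[slow]=9 write a[3]=10, slow++,fast++
slow=3 fast=6: a[fast]=11≠a[slow]=10 write a[4]=11, slow++,fast++
slow=4 fast=7: a[fast]=12≠a[slow]=11 write a[5]=12, slow++,fast++
slow=5 fast=8: a[fast]=12=a[slow] dup, fast++
slow=5 fast=9: a[fast]=12=a[slow] dup, fast++

length 6; prefix = [1, 8, 9, 10, 11, 12]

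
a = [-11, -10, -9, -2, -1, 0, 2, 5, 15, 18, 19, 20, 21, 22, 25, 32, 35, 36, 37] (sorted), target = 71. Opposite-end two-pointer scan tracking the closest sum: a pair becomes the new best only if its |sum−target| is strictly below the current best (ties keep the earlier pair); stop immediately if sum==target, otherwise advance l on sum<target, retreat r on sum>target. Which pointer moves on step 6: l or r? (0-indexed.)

l

l=0 r=18: -11+37=26 d=45 *, l++
l=1 r=18: -10+37=27 d=44 *, l++
l=2 r=18: -9+37=28 d=43 *, l++
l=3 r=18: -2+37=35 d=36 *, l++
l=4 r=18: -1+37=36 d=35 *, l++
l=5 r=18: 0+37=37 d=34 *, l++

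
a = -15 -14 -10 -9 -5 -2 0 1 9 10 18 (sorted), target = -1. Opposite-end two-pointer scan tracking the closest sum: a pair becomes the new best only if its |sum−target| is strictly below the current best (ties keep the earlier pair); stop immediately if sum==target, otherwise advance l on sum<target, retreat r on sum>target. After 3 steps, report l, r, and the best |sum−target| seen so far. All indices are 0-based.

l=2, r=9, best |Δ|=3

l=0 r=10: -15+18=3 d=4 *, r--
l=0 r=9: -15+10=-5 d=4, l++
l=1 r=9: -14+10=-4 d=3 *, l++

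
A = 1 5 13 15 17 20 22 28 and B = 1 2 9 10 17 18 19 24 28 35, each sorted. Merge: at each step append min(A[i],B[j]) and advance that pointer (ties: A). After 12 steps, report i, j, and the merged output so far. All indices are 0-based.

[i=0,j=0] A[i]=1<=B[j]=1 take 1 → i++
[i=1,j=0] A[i]=5>B[j]=1 take 1 → j++
[i=1,j=1] A[i]=5>B[j]=2 take 2 → j++
[i=1,j=2] A[i]=5<=B[j]=9 take 5 → i++
[i=2,j=2] A[i]=13>B[j]=9 take 9 → j++
[i=2,j=3] A[i]=13>B[j]=10 take 10 → j++
[i=2,j=4] A[i]=13<=B[j]=17 take 13 → i++
[i=3,j=4] A[i]=15<=B[j]=17 take 15 → i++
[i=4,j=4] A[i]=17<=B[j]=17 take 17 → i++
[i=5,j=4] A[i]=20>B[j]=17 take 17 → j++
[i=5,j=5] A[i]=20>B[j]=18 take 18 → j++
[i=5,j=6] A[i]=20>B[j]=19 take 19 → j++

i=5, j=7, merged so far=[1, 1, 2, 5, 9, 10, 13, 15, 17, 17, 18, 19]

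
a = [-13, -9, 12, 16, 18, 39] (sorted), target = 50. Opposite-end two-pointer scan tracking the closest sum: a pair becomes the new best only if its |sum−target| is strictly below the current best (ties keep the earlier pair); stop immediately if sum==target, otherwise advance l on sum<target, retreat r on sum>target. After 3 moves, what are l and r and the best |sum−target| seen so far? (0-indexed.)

[0,5] -13+39=26 d=24 * → l++
[1,5] -9+39=30 d=20 * → l++
[2,5] 12+39=51 d=1 * → r--

l=2, r=4, best |Δ|=1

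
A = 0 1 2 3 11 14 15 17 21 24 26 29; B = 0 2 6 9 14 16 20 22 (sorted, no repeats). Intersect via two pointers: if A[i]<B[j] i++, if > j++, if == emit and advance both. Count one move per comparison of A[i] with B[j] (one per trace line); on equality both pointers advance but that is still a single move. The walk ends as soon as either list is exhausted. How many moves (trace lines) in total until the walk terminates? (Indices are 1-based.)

[i=1,j=1] 0==0 emit → i++,j++
[i=2,j=2] 1<2 → i++
[i=3,j=2] 2==2 emit → i++,j++
[i=4,j=3] 3<6 → i++
[i=5,j=3] 11>6 → j++
[i=5,j=4] 11>9 → j++
[i=5,j=5] 11<14 → i++
[i=6,j=5] 14==14 emit → i++,j++
[i=7,j=6] 15<16 → i++
[i=8,j=6] 17>16 → j++
[i=8,j=7] 17<20 → i++
[i=9,j=7] 21>20 → j++
[i=9,j=8] 21<22 → i++
[i=10,j=8] 24>22 → j++

14 moves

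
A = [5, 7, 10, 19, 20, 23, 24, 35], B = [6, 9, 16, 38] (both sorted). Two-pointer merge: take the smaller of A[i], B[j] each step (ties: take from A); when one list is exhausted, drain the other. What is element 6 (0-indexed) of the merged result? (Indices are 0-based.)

merged[6] = 19

i=0 j=0: A[i]=5<=B[j]=6 take 5, i++
i=1 j=0: A[i]=7>B[j]=6 take 6, j++
i=1 j=1: A[i]=7<=B[j]=9 take 7, i++
i=2 j=1: A[i]=10>B[j]=9 take 9, j++
i=2 j=2: A[i]=10<=B[j]=16 take 10, i++
i=3 j=2: A[i]=19>B[j]=16 take 16, j++
i=3 j=3: A[i]=19<=B[j]=38 take 19, i++
i=4 j=3: A[i]=20<=B[j]=38 take 20, i++
i=5 j=3: A[i]=23<=B[j]=38 take 23, i++
i=6 j=3: A[i]=24<=B[j]=38 take 24, i++
i=7 j=3: A[i]=35<=B[j]=38 take 35, i++
i=8 j=3: A done, take B[j]=38, j++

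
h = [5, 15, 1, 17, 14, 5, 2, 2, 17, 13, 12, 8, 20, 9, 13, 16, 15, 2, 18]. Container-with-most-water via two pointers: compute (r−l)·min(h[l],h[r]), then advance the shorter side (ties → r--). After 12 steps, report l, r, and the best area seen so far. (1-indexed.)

l=1 r=19: min(5,18)*18=90 best=90 *, l++
l=2 r=19: min(15,18)*17=255 best=255 *, l++
l=3 r=19: min(1,18)*16=16 best=255, l++
l=4 r=19: min(17,18)*15=255 best=255, l++
l=5 r=19: min(14,18)*14=196 best=255, l++
l=6 r=19: min(5,18)*13=65 best=255, l++
l=7 r=19: min(2,18)*12=24 best=255, l++
l=8 r=19: min(2,18)*11=22 best=255, l++
l=9 r=19: min(17,18)*10=170 best=255, l++
l=10 r=19: min(13,18)*9=117 best=255, l++
l=11 r=19: min(12,18)*8=96 best=255, l++
l=12 r=19: min(8,18)*7=56 best=255, l++

l=13, r=19, best area=255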